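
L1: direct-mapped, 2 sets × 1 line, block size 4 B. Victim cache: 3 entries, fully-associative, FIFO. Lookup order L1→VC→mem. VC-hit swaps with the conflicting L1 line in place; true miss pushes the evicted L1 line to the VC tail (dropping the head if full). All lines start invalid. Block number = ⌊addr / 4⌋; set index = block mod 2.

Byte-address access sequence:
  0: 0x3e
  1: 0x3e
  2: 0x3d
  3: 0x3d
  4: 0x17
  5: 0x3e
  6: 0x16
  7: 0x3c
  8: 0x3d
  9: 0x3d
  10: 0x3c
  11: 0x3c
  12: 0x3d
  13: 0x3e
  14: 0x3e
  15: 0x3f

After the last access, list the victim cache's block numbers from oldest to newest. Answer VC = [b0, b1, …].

  [0] addr=0x3e blk=15 s=1: MISS | VC []
  [1] addr=0x3e blk=15 s=1: L1-HIT | VC []
  [2] addr=0x3d blk=15 s=1: L1-HIT | VC []
  [3] addr=0x3d blk=15 s=1: L1-HIT | VC []
  [4] addr=0x17 blk=5 s=1: MISS | VC [15]
  [5] addr=0x3e blk=15 s=1: VC-HIT | VC [5]
  [6] addr=0x16 blk=5 s=1: VC-HIT | VC [15]
  [7] addr=0x3c blk=15 s=1: VC-HIT | VC [5]
  [8] addr=0x3d blk=15 s=1: L1-HIT | VC [5]
  [9] addr=0x3d blk=15 s=1: L1-HIT | VC [5]
  [10] addr=0x3c blk=15 s=1: L1-HIT | VC [5]
  [11] addr=0x3c blk=15 s=1: L1-HIT | VC [5]
  [12] addr=0x3d blk=15 s=1: L1-HIT | VC [5]
  [13] addr=0x3e blk=15 s=1: L1-HIT | VC [5]
  [14] addr=0x3e blk=15 s=1: L1-HIT | VC [5]
  [15] addr=0x3f blk=15 s=1: L1-HIT | VC [5]

VC = [5]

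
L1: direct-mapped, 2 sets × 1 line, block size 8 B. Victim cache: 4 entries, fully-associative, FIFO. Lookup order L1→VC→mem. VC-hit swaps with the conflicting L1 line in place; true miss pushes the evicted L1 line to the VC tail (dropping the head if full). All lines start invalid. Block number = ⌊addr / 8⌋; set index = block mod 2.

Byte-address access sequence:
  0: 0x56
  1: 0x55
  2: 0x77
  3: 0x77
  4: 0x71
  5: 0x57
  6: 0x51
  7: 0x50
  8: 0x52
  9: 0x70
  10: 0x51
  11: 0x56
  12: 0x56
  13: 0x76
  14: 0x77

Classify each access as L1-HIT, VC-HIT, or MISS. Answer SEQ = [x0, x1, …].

SEQ = [MISS, L1-HIT, MISS, L1-HIT, L1-HIT, VC-HIT, L1-HIT, L1-HIT, L1-HIT, VC-HIT, VC-HIT, L1-HIT, L1-HIT, VC-HIT, L1-HIT]

0: 0x56 (blk 10, set 0) → MISS  vc=[]
1: 0x55 (blk 10, set 0) → L1-HIT  vc=[]
2: 0x77 (blk 14, set 0) → MISS  vc=[10]
3: 0x77 (blk 14, set 0) → L1-HIT  vc=[10]
4: 0x71 (blk 14, set 0) → L1-HIT  vc=[10]
5: 0x57 (blk 10, set 0) → VC-HIT  vc=[14]
6: 0x51 (blk 10, set 0) → L1-HIT  vc=[14]
7: 0x50 (blk 10, set 0) → L1-HIT  vc=[14]
8: 0x52 (blk 10, set 0) → L1-HIT  vc=[14]
9: 0x70 (blk 14, set 0) → VC-HIT  vc=[10]
10: 0x51 (blk 10, set 0) → VC-HIT  vc=[14]
11: 0x56 (blk 10, set 0) → L1-HIT  vc=[14]
12: 0x56 (blk 10, set 0) → L1-HIT  vc=[14]
13: 0x76 (blk 14, set 0) → VC-HIT  vc=[10]
14: 0x77 (blk 14, set 0) → L1-HIT  vc=[10]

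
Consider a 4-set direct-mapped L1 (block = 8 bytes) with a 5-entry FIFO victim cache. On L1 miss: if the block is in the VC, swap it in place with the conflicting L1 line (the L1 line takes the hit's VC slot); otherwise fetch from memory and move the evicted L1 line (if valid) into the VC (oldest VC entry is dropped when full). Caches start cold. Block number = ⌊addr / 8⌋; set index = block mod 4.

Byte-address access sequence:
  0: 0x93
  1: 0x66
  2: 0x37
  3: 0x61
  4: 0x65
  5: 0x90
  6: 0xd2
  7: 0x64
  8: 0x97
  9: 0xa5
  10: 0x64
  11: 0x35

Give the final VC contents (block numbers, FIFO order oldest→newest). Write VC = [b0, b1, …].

  [0] addr=0x93 blk=18 s=2: MISS | VC []
  [1] addr=0x66 blk=12 s=0: MISS | VC []
  [2] addr=0x37 blk=6 s=2: MISS | VC [18]
  [3] addr=0x61 blk=12 s=0: L1-HIT | VC [18]
  [4] addr=0x65 blk=12 s=0: L1-HIT | VC [18]
  [5] addr=0x90 blk=18 s=2: VC-HIT | VC [6]
  [6] addr=0xd2 blk=26 s=2: MISS | VC [6, 18]
  [7] addr=0x64 blk=12 s=0: L1-HIT | VC [6, 18]
  [8] addr=0x97 blk=18 s=2: VC-HIT | VC [6, 26]
  [9] addr=0xa5 blk=20 s=0: MISS | VC [6, 26, 12]
  [10] addr=0x64 blk=12 s=0: VC-HIT | VC [6, 26, 20]
  [11] addr=0x35 blk=6 s=2: VC-HIT | VC [18, 26, 20]

VC = [18, 26, 20]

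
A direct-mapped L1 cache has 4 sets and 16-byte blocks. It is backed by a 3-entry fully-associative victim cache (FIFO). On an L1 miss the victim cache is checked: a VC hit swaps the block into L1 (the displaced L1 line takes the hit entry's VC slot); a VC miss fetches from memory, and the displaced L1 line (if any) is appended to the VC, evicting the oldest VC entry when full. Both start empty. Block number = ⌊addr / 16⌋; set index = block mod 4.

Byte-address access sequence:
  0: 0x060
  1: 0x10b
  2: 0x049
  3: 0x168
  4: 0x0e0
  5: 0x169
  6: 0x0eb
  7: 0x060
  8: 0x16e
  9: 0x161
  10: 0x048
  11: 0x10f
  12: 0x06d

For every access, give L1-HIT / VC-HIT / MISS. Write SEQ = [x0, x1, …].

SEQ = [MISS, MISS, MISS, MISS, MISS, VC-HIT, VC-HIT, VC-HIT, VC-HIT, L1-HIT, L1-HIT, VC-HIT, VC-HIT]

#0 0x60→b6/s2 MISS; vc=[]
#1 0x10b→b16/s0 MISS; vc=[]
#2 0x49→b4/s0 MISS; vc=[16]
#3 0x168→b22/s2 MISS; vc=[16,6]
#4 0xe0→b14/s2 MISS; vc=[16,6,22]
#5 0x169→b22/s2 VC-HIT; vc=[16,6,14]
#6 0xeb→b14/s2 VC-HIT; vc=[16,6,22]
#7 0x60→b6/s2 VC-HIT; vc=[16,14,22]
#8 0x16e→b22/s2 VC-HIT; vc=[16,14,6]
#9 0x161→b22/s2 L1-HIT; vc=[16,14,6]
#10 0x48→b4/s0 L1-HIT; vc=[16,14,6]
#11 0x10f→b16/s0 VC-HIT; vc=[4,14,6]
#12 0x6d→b6/s2 VC-HIT; vc=[4,14,22]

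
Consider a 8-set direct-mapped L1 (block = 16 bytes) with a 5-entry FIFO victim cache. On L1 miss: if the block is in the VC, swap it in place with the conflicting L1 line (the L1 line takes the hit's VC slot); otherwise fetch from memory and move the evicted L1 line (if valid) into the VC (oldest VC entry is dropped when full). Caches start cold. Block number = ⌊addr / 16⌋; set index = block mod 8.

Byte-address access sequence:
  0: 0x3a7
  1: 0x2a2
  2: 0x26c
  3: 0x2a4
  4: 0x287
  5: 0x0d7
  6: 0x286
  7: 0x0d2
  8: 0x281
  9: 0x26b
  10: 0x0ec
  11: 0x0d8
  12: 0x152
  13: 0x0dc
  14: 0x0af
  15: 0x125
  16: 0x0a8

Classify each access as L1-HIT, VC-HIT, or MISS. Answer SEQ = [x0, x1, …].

SEQ = [MISS, MISS, MISS, L1-HIT, MISS, MISS, L1-HIT, L1-HIT, L1-HIT, L1-HIT, MISS, L1-HIT, MISS, VC-HIT, MISS, MISS, VC-HIT]

  [0] addr=0x3a7 blk=58 s=2: MISS | VC []
  [1] addr=0x2a2 blk=42 s=2: MISS | VC [58]
  [2] addr=0x26c blk=38 s=6: MISS | VC [58]
  [3] addr=0x2a4 blk=42 s=2: L1-HIT | VC [58]
  [4] addr=0x287 blk=40 s=0: MISS | VC [58]
  [5] addr=0xd7 blk=13 s=5: MISS | VC [58]
  [6] addr=0x286 blk=40 s=0: L1-HIT | VC [58]
  [7] addr=0xd2 blk=13 s=5: L1-HIT | VC [58]
  [8] addr=0x281 blk=40 s=0: L1-HIT | VC [58]
  [9] addr=0x26b blk=38 s=6: L1-HIT | VC [58]
  [10] addr=0xec blk=14 s=6: MISS | VC [58, 38]
  [11] addr=0xd8 blk=13 s=5: L1-HIT | VC [58, 38]
  [12] addr=0x152 blk=21 s=5: MISS | VC [58, 38, 13]
  [13] addr=0xdc blk=13 s=5: VC-HIT | VC [58, 38, 21]
  [14] addr=0xaf blk=10 s=2: MISS | VC [58, 38, 21, 42]
  [15] addr=0x125 blk=18 s=2: MISS | VC [58, 38, 21, 42, 10]
  [16] addr=0xa8 blk=10 s=2: VC-HIT | VC [58, 38, 21, 42, 18]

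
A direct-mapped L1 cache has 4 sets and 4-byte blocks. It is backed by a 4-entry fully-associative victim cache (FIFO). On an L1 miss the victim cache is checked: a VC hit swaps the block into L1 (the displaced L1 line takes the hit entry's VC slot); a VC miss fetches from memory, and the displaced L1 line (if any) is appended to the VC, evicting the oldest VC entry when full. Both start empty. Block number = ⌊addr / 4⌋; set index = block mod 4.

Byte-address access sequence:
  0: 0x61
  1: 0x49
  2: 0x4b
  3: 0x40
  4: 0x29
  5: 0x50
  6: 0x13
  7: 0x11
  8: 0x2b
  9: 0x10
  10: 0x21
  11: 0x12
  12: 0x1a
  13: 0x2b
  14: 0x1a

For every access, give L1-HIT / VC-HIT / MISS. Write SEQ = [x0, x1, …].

#0 0x61→b24/s0 MISS; vc=[]
#1 0x49→b18/s2 MISS; vc=[]
#2 0x4b→b18/s2 L1-HIT; vc=[]
#3 0x40→b16/s0 MISS; vc=[24]
#4 0x29→b10/s2 MISS; vc=[24,18]
#5 0x50→b20/s0 MISS; vc=[24,18,16]
#6 0x13→b4/s0 MISS; vc=[24,18,16,20]
#7 0x11→b4/s0 L1-HIT; vc=[24,18,16,20]
#8 0x2b→b10/s2 L1-HIT; vc=[24,18,16,20]
#9 0x10→b4/s0 L1-HIT; vc=[24,18,16,20]
#10 0x21→b8/s0 MISS; vc=[18,16,20,4]
#11 0x12→b4/s0 VC-HIT; vc=[18,16,20,8]
#12 0x1a→b6/s2 MISS; vc=[16,20,8,10]
#13 0x2b→b10/s2 VC-HIT; vc=[16,20,8,6]
#14 0x1a→b6/s2 VC-HIT; vc=[16,20,8,10]

SEQ = [MISS, MISS, L1-HIT, MISS, MISS, MISS, MISS, L1-HIT, L1-HIT, L1-HIT, MISS, VC-HIT, MISS, VC-HIT, VC-HIT]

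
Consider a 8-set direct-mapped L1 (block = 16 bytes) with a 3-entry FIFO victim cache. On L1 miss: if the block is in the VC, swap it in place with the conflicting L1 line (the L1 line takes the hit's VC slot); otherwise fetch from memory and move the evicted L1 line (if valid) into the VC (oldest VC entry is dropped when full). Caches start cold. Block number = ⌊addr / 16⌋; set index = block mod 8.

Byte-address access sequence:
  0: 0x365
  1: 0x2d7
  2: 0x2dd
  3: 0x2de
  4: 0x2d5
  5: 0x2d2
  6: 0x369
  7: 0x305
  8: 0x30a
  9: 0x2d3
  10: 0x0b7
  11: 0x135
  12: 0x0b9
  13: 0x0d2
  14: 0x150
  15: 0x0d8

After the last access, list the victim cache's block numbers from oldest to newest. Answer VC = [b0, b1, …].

0: 0x365 (blk 54, set 6) → MISS  vc=[]
1: 0x2d7 (blk 45, set 5) → MISS  vc=[]
2: 0x2dd (blk 45, set 5) → L1-HIT  vc=[]
3: 0x2de (blk 45, set 5) → L1-HIT  vc=[]
4: 0x2d5 (blk 45, set 5) → L1-HIT  vc=[]
5: 0x2d2 (blk 45, set 5) → L1-HIT  vc=[]
6: 0x369 (blk 54, set 6) → L1-HIT  vc=[]
7: 0x305 (blk 48, set 0) → MISS  vc=[]
8: 0x30a (blk 48, set 0) → L1-HIT  vc=[]
9: 0x2d3 (blk 45, set 5) → L1-HIT  vc=[]
10: 0xb7 (blk 11, set 3) → MISS  vc=[]
11: 0x135 (blk 19, set 3) → MISS  vc=[11]
12: 0xb9 (blk 11, set 3) → VC-HIT  vc=[19]
13: 0xd2 (blk 13, set 5) → MISS  vc=[19, 45]
14: 0x150 (blk 21, set 5) → MISS  vc=[19, 45, 13]
15: 0xd8 (blk 13, set 5) → VC-HIT  vc=[19, 45, 21]

VC = [19, 45, 21]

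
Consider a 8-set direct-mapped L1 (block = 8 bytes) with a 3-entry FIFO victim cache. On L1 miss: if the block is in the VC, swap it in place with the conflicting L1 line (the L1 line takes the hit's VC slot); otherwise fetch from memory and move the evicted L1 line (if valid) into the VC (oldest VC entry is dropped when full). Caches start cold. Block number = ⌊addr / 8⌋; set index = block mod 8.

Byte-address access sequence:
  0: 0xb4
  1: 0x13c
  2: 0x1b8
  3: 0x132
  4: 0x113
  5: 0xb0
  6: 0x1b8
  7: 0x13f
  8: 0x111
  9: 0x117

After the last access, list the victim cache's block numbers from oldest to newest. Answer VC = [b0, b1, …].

VC = [55, 38]

  [0] addr=0xb4 blk=22 s=6: MISS | VC []
  [1] addr=0x13c blk=39 s=7: MISS | VC []
  [2] addr=0x1b8 blk=55 s=7: MISS | VC [39]
  [3] addr=0x132 blk=38 s=6: MISS | VC [39, 22]
  [4] addr=0x113 blk=34 s=2: MISS | VC [39, 22]
  [5] addr=0xb0 blk=22 s=6: VC-HIT | VC [39, 38]
  [6] addr=0x1b8 blk=55 s=7: L1-HIT | VC [39, 38]
  [7] addr=0x13f blk=39 s=7: VC-HIT | VC [55, 38]
  [8] addr=0x111 blk=34 s=2: L1-HIT | VC [55, 38]
  [9] addr=0x117 blk=34 s=2: L1-HIT | VC [55, 38]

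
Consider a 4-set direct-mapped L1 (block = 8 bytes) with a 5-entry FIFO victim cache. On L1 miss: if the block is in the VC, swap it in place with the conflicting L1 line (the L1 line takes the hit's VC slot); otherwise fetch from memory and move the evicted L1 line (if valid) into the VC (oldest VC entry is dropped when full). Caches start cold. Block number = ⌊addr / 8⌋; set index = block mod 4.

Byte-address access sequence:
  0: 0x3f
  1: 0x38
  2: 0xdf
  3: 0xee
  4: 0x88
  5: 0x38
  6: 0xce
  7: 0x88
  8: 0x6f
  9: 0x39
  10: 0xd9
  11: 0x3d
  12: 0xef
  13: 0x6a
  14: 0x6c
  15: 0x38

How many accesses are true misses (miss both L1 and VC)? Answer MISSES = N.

MISSES = 6

0: 0x3f (blk 7, set 3) → MISS  vc=[]
1: 0x38 (blk 7, set 3) → L1-HIT  vc=[]
2: 0xdf (blk 27, set 3) → MISS  vc=[7]
3: 0xee (blk 29, set 1) → MISS  vc=[7]
4: 0x88 (blk 17, set 1) → MISS  vc=[7, 29]
5: 0x38 (blk 7, set 3) → VC-HIT  vc=[27, 29]
6: 0xce (blk 25, set 1) → MISS  vc=[27, 29, 17]
7: 0x88 (blk 17, set 1) → VC-HIT  vc=[27, 29, 25]
8: 0x6f (blk 13, set 1) → MISS  vc=[27, 29, 25, 17]
9: 0x39 (blk 7, set 3) → L1-HIT  vc=[27, 29, 25, 17]
10: 0xd9 (blk 27, set 3) → VC-HIT  vc=[7, 29, 25, 17]
11: 0x3d (blk 7, set 3) → VC-HIT  vc=[27, 29, 25, 17]
12: 0xef (blk 29, set 1) → VC-HIT  vc=[27, 13, 25, 17]
13: 0x6a (blk 13, set 1) → VC-HIT  vc=[27, 29, 25, 17]
14: 0x6c (blk 13, set 1) → L1-HIT  vc=[27, 29, 25, 17]
15: 0x38 (blk 7, set 3) → L1-HIT  vc=[27, 29, 25, 17]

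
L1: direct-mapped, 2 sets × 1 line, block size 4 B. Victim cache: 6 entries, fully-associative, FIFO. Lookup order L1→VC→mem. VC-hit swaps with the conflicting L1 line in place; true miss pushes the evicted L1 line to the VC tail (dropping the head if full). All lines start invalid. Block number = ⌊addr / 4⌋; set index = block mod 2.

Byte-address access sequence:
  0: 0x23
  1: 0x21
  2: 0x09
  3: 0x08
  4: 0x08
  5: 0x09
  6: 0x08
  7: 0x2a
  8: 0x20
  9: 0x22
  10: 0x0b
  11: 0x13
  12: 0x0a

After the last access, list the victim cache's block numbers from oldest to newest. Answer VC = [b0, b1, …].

#0 0x23→b8/s0 MISS; vc=[]
#1 0x21→b8/s0 L1-HIT; vc=[]
#2 0x9→b2/s0 MISS; vc=[8]
#3 0x8→b2/s0 L1-HIT; vc=[8]
#4 0x8→b2/s0 L1-HIT; vc=[8]
#5 0x9→b2/s0 L1-HIT; vc=[8]
#6 0x8→b2/s0 L1-HIT; vc=[8]
#7 0x2a→b10/s0 MISS; vc=[8,2]
#8 0x20→b8/s0 VC-HIT; vc=[10,2]
#9 0x22→b8/s0 L1-HIT; vc=[10,2]
#10 0xb→b2/s0 VC-HIT; vc=[10,8]
#11 0x13→b4/s0 MISS; vc=[10,8,2]
#12 0xa→b2/s0 VC-HIT; vc=[10,8,4]

VC = [10, 8, 4]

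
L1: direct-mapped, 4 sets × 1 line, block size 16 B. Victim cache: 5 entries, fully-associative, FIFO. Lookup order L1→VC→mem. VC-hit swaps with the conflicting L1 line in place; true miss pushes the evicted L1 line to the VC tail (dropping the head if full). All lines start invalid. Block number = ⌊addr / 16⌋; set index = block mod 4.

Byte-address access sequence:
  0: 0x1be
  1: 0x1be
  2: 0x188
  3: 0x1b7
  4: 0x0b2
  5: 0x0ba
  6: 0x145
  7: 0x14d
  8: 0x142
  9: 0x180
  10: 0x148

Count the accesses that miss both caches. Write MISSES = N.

0: 0x1be (blk 27, set 3) → MISS  vc=[]
1: 0x1be (blk 27, set 3) → L1-HIT  vc=[]
2: 0x188 (blk 24, set 0) → MISS  vc=[]
3: 0x1b7 (blk 27, set 3) → L1-HIT  vc=[]
4: 0xb2 (blk 11, set 3) → MISS  vc=[27]
5: 0xba (blk 11, set 3) → L1-HIT  vc=[27]
6: 0x145 (blk 20, set 0) → MISS  vc=[27, 24]
7: 0x14d (blk 20, set 0) → L1-HIT  vc=[27, 24]
8: 0x142 (blk 20, set 0) → L1-HIT  vc=[27, 24]
9: 0x180 (blk 24, set 0) → VC-HIT  vc=[27, 20]
10: 0x148 (blk 20, set 0) → VC-HIT  vc=[27, 24]

MISSES = 4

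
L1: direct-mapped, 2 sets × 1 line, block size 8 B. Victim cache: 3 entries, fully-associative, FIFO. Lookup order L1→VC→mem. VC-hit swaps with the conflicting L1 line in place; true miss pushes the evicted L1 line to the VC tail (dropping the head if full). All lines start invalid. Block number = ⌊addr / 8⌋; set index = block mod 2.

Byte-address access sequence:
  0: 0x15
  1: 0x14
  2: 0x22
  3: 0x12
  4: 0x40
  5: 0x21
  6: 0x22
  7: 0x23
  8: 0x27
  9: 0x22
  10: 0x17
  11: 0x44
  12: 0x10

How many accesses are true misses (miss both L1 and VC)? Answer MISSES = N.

  [0] addr=0x15 blk=2 s=0: MISS | VC []
  [1] addr=0x14 blk=2 s=0: L1-HIT | VC []
  [2] addr=0x22 blk=4 s=0: MISS | VC [2]
  [3] addr=0x12 blk=2 s=0: VC-HIT | VC [4]
  [4] addr=0x40 blk=8 s=0: MISS | VC [4, 2]
  [5] addr=0x21 blk=4 s=0: VC-HIT | VC [8, 2]
  [6] addr=0x22 blk=4 s=0: L1-HIT | VC [8, 2]
  [7] addr=0x23 blk=4 s=0: L1-HIT | VC [8, 2]
  [8] addr=0x27 blk=4 s=0: L1-HIT | VC [8, 2]
  [9] addr=0x22 blk=4 s=0: L1-HIT | VC [8, 2]
  [10] addr=0x17 blk=2 s=0: VC-HIT | VC [8, 4]
  [11] addr=0x44 blk=8 s=0: VC-HIT | VC [2, 4]
  [12] addr=0x10 blk=2 s=0: VC-HIT | VC [8, 4]

MISSES = 3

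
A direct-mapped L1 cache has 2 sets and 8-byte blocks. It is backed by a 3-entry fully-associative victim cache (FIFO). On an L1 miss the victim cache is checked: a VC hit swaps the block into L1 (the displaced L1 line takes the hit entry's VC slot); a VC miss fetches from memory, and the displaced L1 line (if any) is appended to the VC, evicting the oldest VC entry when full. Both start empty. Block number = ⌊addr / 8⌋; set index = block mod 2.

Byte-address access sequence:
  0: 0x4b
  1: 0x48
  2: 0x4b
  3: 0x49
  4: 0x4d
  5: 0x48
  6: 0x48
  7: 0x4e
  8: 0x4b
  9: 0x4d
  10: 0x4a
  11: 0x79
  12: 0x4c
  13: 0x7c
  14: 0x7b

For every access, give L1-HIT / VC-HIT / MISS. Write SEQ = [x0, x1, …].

SEQ = [MISS, L1-HIT, L1-HIT, L1-HIT, L1-HIT, L1-HIT, L1-HIT, L1-HIT, L1-HIT, L1-HIT, L1-HIT, MISS, VC-HIT, VC-HIT, L1-HIT]

#0 0x4b→b9/s1 MISS; vc=[]
#1 0x48→b9/s1 L1-HIT; vc=[]
#2 0x4b→b9/s1 L1-HIT; vc=[]
#3 0x49→b9/s1 L1-HIT; vc=[]
#4 0x4d→b9/s1 L1-HIT; vc=[]
#5 0x48→b9/s1 L1-HIT; vc=[]
#6 0x48→b9/s1 L1-HIT; vc=[]
#7 0x4e→b9/s1 L1-HIT; vc=[]
#8 0x4b→b9/s1 L1-HIT; vc=[]
#9 0x4d→b9/s1 L1-HIT; vc=[]
#10 0x4a→b9/s1 L1-HIT; vc=[]
#11 0x79→b15/s1 MISS; vc=[9]
#12 0x4c→b9/s1 VC-HIT; vc=[15]
#13 0x7c→b15/s1 VC-HIT; vc=[9]
#14 0x7b→b15/s1 L1-HIT; vc=[9]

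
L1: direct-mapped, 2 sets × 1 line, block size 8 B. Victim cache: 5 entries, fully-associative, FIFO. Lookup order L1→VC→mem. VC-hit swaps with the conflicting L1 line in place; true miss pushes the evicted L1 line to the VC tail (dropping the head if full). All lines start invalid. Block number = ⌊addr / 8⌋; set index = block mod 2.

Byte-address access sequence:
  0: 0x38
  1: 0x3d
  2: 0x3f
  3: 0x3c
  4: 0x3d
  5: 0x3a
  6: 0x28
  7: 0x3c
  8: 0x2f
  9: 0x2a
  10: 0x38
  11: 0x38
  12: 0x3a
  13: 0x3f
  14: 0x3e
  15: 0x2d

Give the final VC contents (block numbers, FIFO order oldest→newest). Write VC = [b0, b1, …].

  [0] addr=0x38 blk=7 s=1: MISS | VC []
  [1] addr=0x3d blk=7 s=1: L1-HIT | VC []
  [2] addr=0x3f blk=7 s=1: L1-HIT | VC []
  [3] addr=0x3c blk=7 s=1: L1-HIT | VC []
  [4] addr=0x3d blk=7 s=1: L1-HIT | VC []
  [5] addr=0x3a blk=7 s=1: L1-HIT | VC []
  [6] addr=0x28 blk=5 s=1: MISS | VC [7]
  [7] addr=0x3c blk=7 s=1: VC-HIT | VC [5]
  [8] addr=0x2f blk=5 s=1: VC-HIT | VC [7]
  [9] addr=0x2a blk=5 s=1: L1-HIT | VC [7]
  [10] addr=0x38 blk=7 s=1: VC-HIT | VC [5]
  [11] addr=0x38 blk=7 s=1: L1-HIT | VC [5]
  [12] addr=0x3a blk=7 s=1: L1-HIT | VC [5]
  [13] addr=0x3f blk=7 s=1: L1-HIT | VC [5]
  [14] addr=0x3e blk=7 s=1: L1-HIT | VC [5]
  [15] addr=0x2d blk=5 s=1: VC-HIT | VC [7]

VC = [7]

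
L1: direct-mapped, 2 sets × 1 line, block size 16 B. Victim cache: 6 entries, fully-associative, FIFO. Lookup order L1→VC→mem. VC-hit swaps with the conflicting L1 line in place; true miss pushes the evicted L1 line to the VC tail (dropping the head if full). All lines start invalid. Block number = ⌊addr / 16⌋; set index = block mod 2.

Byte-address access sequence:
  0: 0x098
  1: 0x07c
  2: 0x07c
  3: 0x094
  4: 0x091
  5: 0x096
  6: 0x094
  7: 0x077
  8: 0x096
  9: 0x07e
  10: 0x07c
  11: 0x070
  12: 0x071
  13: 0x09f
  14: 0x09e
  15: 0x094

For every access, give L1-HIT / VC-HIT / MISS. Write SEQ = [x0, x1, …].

SEQ = [MISS, MISS, L1-HIT, VC-HIT, L1-HIT, L1-HIT, L1-HIT, VC-HIT, VC-HIT, VC-HIT, L1-HIT, L1-HIT, L1-HIT, VC-HIT, L1-HIT, L1-HIT]

#0 0x98→b9/s1 MISS; vc=[]
#1 0x7c→b7/s1 MISS; vc=[9]
#2 0x7c→b7/s1 L1-HIT; vc=[9]
#3 0x94→b9/s1 VC-HIT; vc=[7]
#4 0x91→b9/s1 L1-HIT; vc=[7]
#5 0x96→b9/s1 L1-HIT; vc=[7]
#6 0x94→b9/s1 L1-HIT; vc=[7]
#7 0x77→b7/s1 VC-HIT; vc=[9]
#8 0x96→b9/s1 VC-HIT; vc=[7]
#9 0x7e→b7/s1 VC-HIT; vc=[9]
#10 0x7c→b7/s1 L1-HIT; vc=[9]
#11 0x70→b7/s1 L1-HIT; vc=[9]
#12 0x71→b7/s1 L1-HIT; vc=[9]
#13 0x9f→b9/s1 VC-HIT; vc=[7]
#14 0x9e→b9/s1 L1-HIT; vc=[7]
#15 0x94→b9/s1 L1-HIT; vc=[7]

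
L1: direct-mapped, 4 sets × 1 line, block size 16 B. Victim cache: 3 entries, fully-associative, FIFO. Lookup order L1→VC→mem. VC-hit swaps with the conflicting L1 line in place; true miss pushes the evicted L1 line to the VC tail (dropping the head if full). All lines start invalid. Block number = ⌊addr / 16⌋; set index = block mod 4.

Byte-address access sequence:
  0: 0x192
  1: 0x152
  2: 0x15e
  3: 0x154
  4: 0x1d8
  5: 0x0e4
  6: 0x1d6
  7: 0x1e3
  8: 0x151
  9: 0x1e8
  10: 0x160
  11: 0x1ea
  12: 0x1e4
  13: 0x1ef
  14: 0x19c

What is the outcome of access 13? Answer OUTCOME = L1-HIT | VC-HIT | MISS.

OUTCOME = L1-HIT

  [0] addr=0x192 blk=25 s=1: MISS | VC []
  [1] addr=0x152 blk=21 s=1: MISS | VC [25]
  [2] addr=0x15e blk=21 s=1: L1-HIT | VC [25]
  [3] addr=0x154 blk=21 s=1: L1-HIT | VC [25]
  [4] addr=0x1d8 blk=29 s=1: MISS | VC [25, 21]
  [5] addr=0xe4 blk=14 s=2: MISS | VC [25, 21]
  [6] addr=0x1d6 blk=29 s=1: L1-HIT | VC [25, 21]
  [7] addr=0x1e3 blk=30 s=2: MISS | VC [25, 21, 14]
  [8] addr=0x151 blk=21 s=1: VC-HIT | VC [25, 29, 14]
  [9] addr=0x1e8 blk=30 s=2: L1-HIT | VC [25, 29, 14]
  [10] addr=0x160 blk=22 s=2: MISS | VC [29, 14, 30]
  [11] addr=0x1ea blk=30 s=2: VC-HIT | VC [29, 14, 22]
  [12] addr=0x1e4 blk=30 s=2: L1-HIT | VC [29, 14, 22]
  [13] addr=0x1ef blk=30 s=2: L1-HIT | VC [29, 14, 22]
  [14] addr=0x19c blk=25 s=1: MISS | VC [14, 22, 21]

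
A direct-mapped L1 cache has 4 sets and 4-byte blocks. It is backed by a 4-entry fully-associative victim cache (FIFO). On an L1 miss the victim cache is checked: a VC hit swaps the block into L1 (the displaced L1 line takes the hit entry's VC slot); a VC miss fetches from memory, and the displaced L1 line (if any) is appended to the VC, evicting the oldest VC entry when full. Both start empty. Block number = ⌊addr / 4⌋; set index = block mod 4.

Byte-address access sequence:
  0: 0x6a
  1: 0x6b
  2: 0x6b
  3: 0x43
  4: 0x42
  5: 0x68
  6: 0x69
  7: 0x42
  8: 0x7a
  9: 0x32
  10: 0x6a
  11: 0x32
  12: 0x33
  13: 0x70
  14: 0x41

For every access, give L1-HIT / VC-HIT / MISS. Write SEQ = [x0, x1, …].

SEQ = [MISS, L1-HIT, L1-HIT, MISS, L1-HIT, L1-HIT, L1-HIT, L1-HIT, MISS, MISS, VC-HIT, L1-HIT, L1-HIT, MISS, VC-HIT]

#0 0x6a→b26/s2 MISS; vc=[]
#1 0x6b→b26/s2 L1-HIT; vc=[]
#2 0x6b→b26/s2 L1-HIT; vc=[]
#3 0x43→b16/s0 MISS; vc=[]
#4 0x42→b16/s0 L1-HIT; vc=[]
#5 0x68→b26/s2 L1-HIT; vc=[]
#6 0x69→b26/s2 L1-HIT; vc=[]
#7 0x42→b16/s0 L1-HIT; vc=[]
#8 0x7a→b30/s2 MISS; vc=[26]
#9 0x32→b12/s0 MISS; vc=[26,16]
#10 0x6a→b26/s2 VC-HIT; vc=[30,16]
#11 0x32→b12/s0 L1-HIT; vc=[30,16]
#12 0x33→b12/s0 L1-HIT; vc=[30,16]
#13 0x70→b28/s0 MISS; vc=[30,16,12]
#14 0x41→b16/s0 VC-HIT; vc=[30,28,12]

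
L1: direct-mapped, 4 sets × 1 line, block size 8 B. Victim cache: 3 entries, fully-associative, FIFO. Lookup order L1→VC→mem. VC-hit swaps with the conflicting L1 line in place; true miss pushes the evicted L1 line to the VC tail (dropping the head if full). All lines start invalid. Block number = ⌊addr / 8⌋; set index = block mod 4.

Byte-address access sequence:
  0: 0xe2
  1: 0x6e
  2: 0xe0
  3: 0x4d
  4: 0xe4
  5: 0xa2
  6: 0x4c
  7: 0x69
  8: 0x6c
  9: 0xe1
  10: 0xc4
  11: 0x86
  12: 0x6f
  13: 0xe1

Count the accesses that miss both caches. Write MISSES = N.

0: 0xe2 (blk 28, set 0) → MISS  vc=[]
1: 0x6e (blk 13, set 1) → MISS  vc=[]
2: 0xe0 (blk 28, set 0) → L1-HIT  vc=[]
3: 0x4d (blk 9, set 1) → MISS  vc=[13]
4: 0xe4 (blk 28, set 0) → L1-HIT  vc=[13]
5: 0xa2 (blk 20, set 0) → MISS  vc=[13, 28]
6: 0x4c (blk 9, set 1) → L1-HIT  vc=[13, 28]
7: 0x69 (blk 13, set 1) → VC-HIT  vc=[9, 28]
8: 0x6c (blk 13, set 1) → L1-HIT  vc=[9, 28]
9: 0xe1 (blk 28, set 0) → VC-HIT  vc=[9, 20]
10: 0xc4 (blk 24, set 0) → MISS  vc=[9, 20, 28]
11: 0x86 (blk 16, set 0) → MISS  vc=[20, 28, 24]
12: 0x6f (blk 13, set 1) → L1-HIT  vc=[20, 28, 24]
13: 0xe1 (blk 28, set 0) → VC-HIT  vc=[20, 16, 24]

MISSES = 6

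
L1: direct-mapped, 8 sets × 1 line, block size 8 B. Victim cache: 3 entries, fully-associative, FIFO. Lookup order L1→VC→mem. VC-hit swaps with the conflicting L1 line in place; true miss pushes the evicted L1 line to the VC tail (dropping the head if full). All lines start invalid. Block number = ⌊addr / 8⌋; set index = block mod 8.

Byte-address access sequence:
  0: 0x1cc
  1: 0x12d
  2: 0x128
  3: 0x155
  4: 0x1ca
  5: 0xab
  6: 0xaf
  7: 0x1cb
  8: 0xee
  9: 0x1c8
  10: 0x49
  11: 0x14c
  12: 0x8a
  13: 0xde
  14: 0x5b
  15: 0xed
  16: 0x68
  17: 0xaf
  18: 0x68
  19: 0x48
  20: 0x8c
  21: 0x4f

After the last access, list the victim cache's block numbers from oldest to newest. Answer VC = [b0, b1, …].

#0 0x1cc→b57/s1 MISS; vc=[]
#1 0x12d→b37/s5 MISS; vc=[]
#2 0x128→b37/s5 L1-HIT; vc=[]
#3 0x155→b42/s2 MISS; vc=[]
#4 0x1ca→b57/s1 L1-HIT; vc=[]
#5 0xab→b21/s5 MISS; vc=[37]
#6 0xaf→b21/s5 L1-HIT; vc=[37]
#7 0x1cb→b57/s1 L1-HIT; vc=[37]
#8 0xee→b29/s5 MISS; vc=[37,21]
#9 0x1c8→b57/s1 L1-HIT; vc=[37,21]
#10 0x49→b9/s1 MISS; vc=[37,21,57]
#11 0x14c→b41/s1 MISS; vc=[21,57,9]
#12 0x8a→b17/s1 MISS; vc=[57,9,41]
#13 0xde→b27/s3 MISS; vc=[57,9,41]
#14 0x5b→b11/s3 MISS; vc=[9,41,27]
#15 0xed→b29/s5 L1-HIT; vc=[9,41,27]
#16 0x68→b13/s5 MISS; vc=[41,27,29]
#17 0xaf→b21/s5 MISS; vc=[27,29,13]
#18 0x68→b13/s5 VC-HIT; vc=[27,29,21]
#19 0x48→b9/s1 MISS; vc=[29,21,17]
#20 0x8c→b17/s1 VC-HIT; vc=[29,21,9]
#21 0x4f→b9/s1 VC-HIT; vc=[29,21,17]

VC = [29, 21, 17]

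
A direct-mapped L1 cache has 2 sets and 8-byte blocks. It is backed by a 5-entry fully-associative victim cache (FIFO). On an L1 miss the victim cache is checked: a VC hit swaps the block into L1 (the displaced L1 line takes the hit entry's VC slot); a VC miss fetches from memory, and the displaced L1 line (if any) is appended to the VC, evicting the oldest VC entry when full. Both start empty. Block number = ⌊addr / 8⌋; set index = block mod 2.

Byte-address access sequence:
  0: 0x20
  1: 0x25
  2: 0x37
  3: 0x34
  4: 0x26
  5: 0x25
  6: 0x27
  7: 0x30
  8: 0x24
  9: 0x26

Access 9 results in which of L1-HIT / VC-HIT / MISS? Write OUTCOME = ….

OUTCOME = L1-HIT

0: 0x20 (blk 4, set 0) → MISS  vc=[]
1: 0x25 (blk 4, set 0) → L1-HIT  vc=[]
2: 0x37 (blk 6, set 0) → MISS  vc=[4]
3: 0x34 (blk 6, set 0) → L1-HIT  vc=[4]
4: 0x26 (blk 4, set 0) → VC-HIT  vc=[6]
5: 0x25 (blk 4, set 0) → L1-HIT  vc=[6]
6: 0x27 (blk 4, set 0) → L1-HIT  vc=[6]
7: 0x30 (blk 6, set 0) → VC-HIT  vc=[4]
8: 0x24 (blk 4, set 0) → VC-HIT  vc=[6]
9: 0x26 (blk 4, set 0) → L1-HIT  vc=[6]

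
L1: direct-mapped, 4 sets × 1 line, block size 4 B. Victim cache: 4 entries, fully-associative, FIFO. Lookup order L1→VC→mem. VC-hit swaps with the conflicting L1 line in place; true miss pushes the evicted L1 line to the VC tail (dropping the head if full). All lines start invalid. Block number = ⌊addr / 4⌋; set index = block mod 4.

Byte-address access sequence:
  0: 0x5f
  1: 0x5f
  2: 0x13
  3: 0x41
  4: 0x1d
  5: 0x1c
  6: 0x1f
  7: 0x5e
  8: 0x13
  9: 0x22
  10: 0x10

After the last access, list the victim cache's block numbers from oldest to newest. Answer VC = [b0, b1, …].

#0 0x5f→b23/s3 MISS; vc=[]
#1 0x5f→b23/s3 L1-HIT; vc=[]
#2 0x13→b4/s0 MISS; vc=[]
#3 0x41→b16/s0 MISS; vc=[4]
#4 0x1d→b7/s3 MISS; vc=[4,23]
#5 0x1c→b7/s3 L1-HIT; vc=[4,23]
#6 0x1f→b7/s3 L1-HIT; vc=[4,23]
#7 0x5e→b23/s3 VC-HIT; vc=[4,7]
#8 0x13→b4/s0 VC-HIT; vc=[16,7]
#9 0x22→b8/s0 MISS; vc=[16,7,4]
#10 0x10→b4/s0 VC-HIT; vc=[16,7,8]

VC = [16, 7, 8]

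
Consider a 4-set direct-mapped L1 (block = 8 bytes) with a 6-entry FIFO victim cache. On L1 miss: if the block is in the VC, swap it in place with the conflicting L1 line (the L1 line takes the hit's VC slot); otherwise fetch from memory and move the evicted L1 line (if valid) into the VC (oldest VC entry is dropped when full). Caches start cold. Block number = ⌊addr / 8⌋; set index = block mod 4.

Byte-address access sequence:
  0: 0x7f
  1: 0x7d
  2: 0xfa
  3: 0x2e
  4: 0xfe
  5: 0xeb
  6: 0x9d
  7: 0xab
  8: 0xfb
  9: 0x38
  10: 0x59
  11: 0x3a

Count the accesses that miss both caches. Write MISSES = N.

0: 0x7f (blk 15, set 3) → MISS  vc=[]
1: 0x7d (blk 15, set 3) → L1-HIT  vc=[]
2: 0xfa (blk 31, set 3) → MISS  vc=[15]
3: 0x2e (blk 5, set 1) → MISS  vc=[15]
4: 0xfe (blk 31, set 3) → L1-HIT  vc=[15]
5: 0xeb (blk 29, set 1) → MISS  vc=[15, 5]
6: 0x9d (blk 19, set 3) → MISS  vc=[15, 5, 31]
7: 0xab (blk 21, set 1) → MISS  vc=[15, 5, 31, 29]
8: 0xfb (blk 31, set 3) → VC-HIT  vc=[15, 5, 19, 29]
9: 0x38 (blk 7, set 3) → MISS  vc=[15, 5, 19, 29, 31]
10: 0x59 (blk 11, set 3) → MISS  vc=[15, 5, 19, 29, 31, 7]
11: 0x3a (blk 7, set 3) → VC-HIT  vc=[15, 5, 19, 29, 31, 11]

MISSES = 8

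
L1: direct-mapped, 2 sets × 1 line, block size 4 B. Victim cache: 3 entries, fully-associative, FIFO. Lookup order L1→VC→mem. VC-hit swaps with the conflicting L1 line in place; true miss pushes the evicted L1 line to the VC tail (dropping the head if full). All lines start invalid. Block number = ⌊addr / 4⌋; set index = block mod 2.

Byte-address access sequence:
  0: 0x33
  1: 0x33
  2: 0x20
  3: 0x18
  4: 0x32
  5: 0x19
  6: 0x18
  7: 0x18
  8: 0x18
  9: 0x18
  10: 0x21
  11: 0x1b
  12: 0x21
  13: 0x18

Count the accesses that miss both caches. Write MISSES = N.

  [0] addr=0x33 blk=12 s=0: MISS | VC []
  [1] addr=0x33 blk=12 s=0: L1-HIT | VC []
  [2] addr=0x20 blk=8 s=0: MISS | VC [12]
  [3] addr=0x18 blk=6 s=0: MISS | VC [12, 8]
  [4] addr=0x32 blk=12 s=0: VC-HIT | VC [6, 8]
  [5] addr=0x19 blk=6 s=0: VC-HIT | VC [12, 8]
  [6] addr=0x18 blk=6 s=0: L1-HIT | VC [12, 8]
  [7] addr=0x18 blk=6 s=0: L1-HIT | VC [12, 8]
  [8] addr=0x18 blk=6 s=0: L1-HIT | VC [12, 8]
  [9] addr=0x18 blk=6 s=0: L1-HIT | VC [12, 8]
  [10] addr=0x21 blk=8 s=0: VC-HIT | VC [12, 6]
  [11] addr=0x1b blk=6 s=0: VC-HIT | VC [12, 8]
  [12] addr=0x21 blk=8 s=0: VC-HIT | VC [12, 6]
  [13] addr=0x18 blk=6 s=0: VC-HIT | VC [12, 8]

MISSES = 3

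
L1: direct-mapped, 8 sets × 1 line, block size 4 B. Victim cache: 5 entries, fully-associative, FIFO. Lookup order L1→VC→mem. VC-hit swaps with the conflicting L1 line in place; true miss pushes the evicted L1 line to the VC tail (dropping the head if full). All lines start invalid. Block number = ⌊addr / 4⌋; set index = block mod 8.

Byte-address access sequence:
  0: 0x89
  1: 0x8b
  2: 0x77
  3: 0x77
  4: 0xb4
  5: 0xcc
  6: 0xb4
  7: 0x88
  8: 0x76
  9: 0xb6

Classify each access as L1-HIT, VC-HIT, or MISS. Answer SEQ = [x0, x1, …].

SEQ = [MISS, L1-HIT, MISS, L1-HIT, MISS, MISS, L1-HIT, L1-HIT, VC-HIT, VC-HIT]

0: 0x89 (blk 34, set 2) → MISS  vc=[]
1: 0x8b (blk 34, set 2) → L1-HIT  vc=[]
2: 0x77 (blk 29, set 5) → MISS  vc=[]
3: 0x77 (blk 29, set 5) → L1-HIT  vc=[]
4: 0xb4 (blk 45, set 5) → MISS  vc=[29]
5: 0xcc (blk 51, set 3) → MISS  vc=[29]
6: 0xb4 (blk 45, set 5) → L1-HIT  vc=[29]
7: 0x88 (blk 34, set 2) → L1-HIT  vc=[29]
8: 0x76 (blk 29, set 5) → VC-HIT  vc=[45]
9: 0xb6 (blk 45, set 5) → VC-HIT  vc=[29]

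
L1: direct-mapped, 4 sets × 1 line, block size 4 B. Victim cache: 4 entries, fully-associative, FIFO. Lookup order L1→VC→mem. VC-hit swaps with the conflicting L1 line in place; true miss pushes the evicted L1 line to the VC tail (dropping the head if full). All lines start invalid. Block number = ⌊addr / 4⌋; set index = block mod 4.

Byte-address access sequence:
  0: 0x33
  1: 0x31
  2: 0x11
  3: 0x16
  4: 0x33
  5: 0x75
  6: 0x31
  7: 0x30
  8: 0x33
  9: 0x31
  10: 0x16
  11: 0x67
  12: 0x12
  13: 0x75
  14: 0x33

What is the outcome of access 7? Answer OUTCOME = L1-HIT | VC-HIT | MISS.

OUTCOME = L1-HIT

#0 0x33→b12/s0 MISS; vc=[]
#1 0x31→b12/s0 L1-HIT; vc=[]
#2 0x11→b4/s0 MISS; vc=[12]
#3 0x16→b5/s1 MISS; vc=[12]
#4 0x33→b12/s0 VC-HIT; vc=[4]
#5 0x75→b29/s1 MISS; vc=[4,5]
#6 0x31→b12/s0 L1-HIT; vc=[4,5]
#7 0x30→b12/s0 L1-HIT; vc=[4,5]
#8 0x33→b12/s0 L1-HIT; vc=[4,5]
#9 0x31→b12/s0 L1-HIT; vc=[4,5]
#10 0x16→b5/s1 VC-HIT; vc=[4,29]
#11 0x67→b25/s1 MISS; vc=[4,29,5]
#12 0x12→b4/s0 VC-HIT; vc=[12,29,5]
#13 0x75→b29/s1 VC-HIT; vc=[12,25,5]
#14 0x33→b12/s0 VC-HIT; vc=[4,25,5]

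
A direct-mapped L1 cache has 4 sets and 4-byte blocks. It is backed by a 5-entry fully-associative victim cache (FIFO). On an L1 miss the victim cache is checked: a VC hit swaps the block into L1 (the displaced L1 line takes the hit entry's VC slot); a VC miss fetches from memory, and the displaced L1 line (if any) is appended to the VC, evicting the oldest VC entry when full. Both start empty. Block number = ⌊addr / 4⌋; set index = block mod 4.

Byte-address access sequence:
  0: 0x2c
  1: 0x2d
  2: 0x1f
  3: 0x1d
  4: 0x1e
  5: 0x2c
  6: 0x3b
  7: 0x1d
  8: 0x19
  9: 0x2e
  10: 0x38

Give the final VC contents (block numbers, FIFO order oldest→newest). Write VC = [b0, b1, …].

#0 0x2c→b11/s3 MISS; vc=[]
#1 0x2d→b11/s3 L1-HIT; vc=[]
#2 0x1f→b7/s3 MISS; vc=[11]
#3 0x1d→b7/s3 L1-HIT; vc=[11]
#4 0x1e→b7/s3 L1-HIT; vc=[11]
#5 0x2c→b11/s3 VC-HIT; vc=[7]
#6 0x3b→b14/s2 MISS; vc=[7]
#7 0x1d→b7/s3 VC-HIT; vc=[11]
#8 0x19→b6/s2 MISS; vc=[11,14]
#9 0x2e→b11/s3 VC-HIT; vc=[7,14]
#10 0x38→b14/s2 VC-HIT; vc=[7,6]

VC = [7, 6]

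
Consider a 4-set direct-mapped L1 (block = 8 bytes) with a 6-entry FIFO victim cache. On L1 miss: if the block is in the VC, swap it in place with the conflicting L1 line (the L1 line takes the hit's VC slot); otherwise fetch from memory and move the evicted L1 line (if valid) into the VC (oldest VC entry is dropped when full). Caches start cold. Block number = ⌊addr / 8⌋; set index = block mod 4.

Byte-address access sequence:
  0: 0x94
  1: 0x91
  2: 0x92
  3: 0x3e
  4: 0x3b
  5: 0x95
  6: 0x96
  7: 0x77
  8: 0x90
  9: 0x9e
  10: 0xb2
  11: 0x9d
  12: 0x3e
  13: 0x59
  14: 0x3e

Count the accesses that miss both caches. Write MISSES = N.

#0 0x94→b18/s2 MISS; vc=[]
#1 0x91→b18/s2 L1-HIT; vc=[]
#2 0x92→b18/s2 L1-HIT; vc=[]
#3 0x3e→b7/s3 MISS; vc=[]
#4 0x3b→b7/s3 L1-HIT; vc=[]
#5 0x95→b18/s2 L1-HIT; vc=[]
#6 0x96→b18/s2 L1-HIT; vc=[]
#7 0x77→b14/s2 MISS; vc=[18]
#8 0x90→b18/s2 VC-HIT; vc=[14]
#9 0x9e→b19/s3 MISS; vc=[14,7]
#10 0xb2→b22/s2 MISS; vc=[14,7,18]
#11 0x9d→b19/s3 L1-HIT; vc=[14,7,18]
#12 0x3e→b7/s3 VC-HIT; vc=[14,19,18]
#13 0x59→b11/s3 MISS; vc=[14,19,18,7]
#14 0x3e→b7/s3 VC-HIT; vc=[14,19,18,11]

MISSES = 6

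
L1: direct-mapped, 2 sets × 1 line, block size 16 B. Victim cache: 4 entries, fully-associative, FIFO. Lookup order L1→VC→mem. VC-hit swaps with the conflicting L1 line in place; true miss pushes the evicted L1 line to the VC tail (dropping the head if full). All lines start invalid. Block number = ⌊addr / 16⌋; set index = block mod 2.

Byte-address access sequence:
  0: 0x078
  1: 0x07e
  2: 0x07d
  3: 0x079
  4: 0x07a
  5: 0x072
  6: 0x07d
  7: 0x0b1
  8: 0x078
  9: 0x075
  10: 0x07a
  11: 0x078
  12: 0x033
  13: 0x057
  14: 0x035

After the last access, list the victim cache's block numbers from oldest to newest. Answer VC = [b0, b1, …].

VC = [11, 7, 5]

  [0] addr=0x78 blk=7 s=1: MISS | VC []
  [1] addr=0x7e blk=7 s=1: L1-HIT | VC []
  [2] addr=0x7d blk=7 s=1: L1-HIT | VC []
  [3] addr=0x79 blk=7 s=1: L1-HIT | VC []
  [4] addr=0x7a blk=7 s=1: L1-HIT | VC []
  [5] addr=0x72 blk=7 s=1: L1-HIT | VC []
  [6] addr=0x7d blk=7 s=1: L1-HIT | VC []
  [7] addr=0xb1 blk=11 s=1: MISS | VC [7]
  [8] addr=0x78 blk=7 s=1: VC-HIT | VC [11]
  [9] addr=0x75 blk=7 s=1: L1-HIT | VC [11]
  [10] addr=0x7a blk=7 s=1: L1-HIT | VC [11]
  [11] addr=0x78 blk=7 s=1: L1-HIT | VC [11]
  [12] addr=0x33 blk=3 s=1: MISS | VC [11, 7]
  [13] addr=0x57 blk=5 s=1: MISS | VC [11, 7, 3]
  [14] addr=0x35 blk=3 s=1: VC-HIT | VC [11, 7, 5]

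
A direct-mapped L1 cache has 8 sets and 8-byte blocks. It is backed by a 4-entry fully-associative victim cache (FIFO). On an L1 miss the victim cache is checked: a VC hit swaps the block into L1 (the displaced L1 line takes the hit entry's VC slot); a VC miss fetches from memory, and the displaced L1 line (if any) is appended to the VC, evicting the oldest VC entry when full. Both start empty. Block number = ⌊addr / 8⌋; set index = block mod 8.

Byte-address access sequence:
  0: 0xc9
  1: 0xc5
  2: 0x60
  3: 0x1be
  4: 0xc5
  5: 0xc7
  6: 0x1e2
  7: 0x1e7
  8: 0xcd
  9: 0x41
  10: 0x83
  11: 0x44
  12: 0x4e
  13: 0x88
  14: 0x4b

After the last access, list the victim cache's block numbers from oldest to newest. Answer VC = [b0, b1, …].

VC = [24, 16, 25, 17]

  [0] addr=0xc9 blk=25 s=1: MISS | VC []
  [1] addr=0xc5 blk=24 s=0: MISS | VC []
  [2] addr=0x60 blk=12 s=4: MISS | VC []
  [3] addr=0x1be blk=55 s=7: MISS | VC []
  [4] addr=0xc5 blk=24 s=0: L1-HIT | VC []
  [5] addr=0xc7 blk=24 s=0: L1-HIT | VC []
  [6] addr=0x1e2 blk=60 s=4: MISS | VC [12]
  [7] addr=0x1e7 blk=60 s=4: L1-HIT | VC [12]
  [8] addr=0xcd blk=25 s=1: L1-HIT | VC [12]
  [9] addr=0x41 blk=8 s=0: MISS | VC [12, 24]
  [10] addr=0x83 blk=16 s=0: MISS | VC [12, 24, 8]
  [11] addr=0x44 blk=8 s=0: VC-HIT | VC [12, 24, 16]
  [12] addr=0x4e blk=9 s=1: MISS | VC [12, 24, 16, 25]
  [13] addr=0x88 blk=17 s=1: MISS | VC [24, 16, 25, 9]
  [14] addr=0x4b blk=9 s=1: VC-HIT | VC [24, 16, 25, 17]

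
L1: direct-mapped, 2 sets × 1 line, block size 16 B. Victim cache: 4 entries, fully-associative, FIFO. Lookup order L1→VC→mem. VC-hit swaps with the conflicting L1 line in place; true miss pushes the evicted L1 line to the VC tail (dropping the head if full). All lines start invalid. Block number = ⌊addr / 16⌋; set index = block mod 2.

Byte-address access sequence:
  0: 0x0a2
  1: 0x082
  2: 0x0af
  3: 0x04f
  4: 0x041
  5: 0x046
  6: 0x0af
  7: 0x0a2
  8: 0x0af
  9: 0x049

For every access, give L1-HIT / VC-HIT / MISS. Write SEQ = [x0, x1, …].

SEQ = [MISS, MISS, VC-HIT, MISS, L1-HIT, L1-HIT, VC-HIT, L1-HIT, L1-HIT, VC-HIT]

#0 0xa2→b10/s0 MISS; vc=[]
#1 0x82→b8/s0 MISS; vc=[10]
#2 0xaf→b10/s0 VC-HIT; vc=[8]
#3 0x4f→b4/s0 MISS; vc=[8,10]
#4 0x41→b4/s0 L1-HIT; vc=[8,10]
#5 0x46→b4/s0 L1-HIT; vc=[8,10]
#6 0xaf→b10/s0 VC-HIT; vc=[8,4]
#7 0xa2→b10/s0 L1-HIT; vc=[8,4]
#8 0xaf→b10/s0 L1-HIT; vc=[8,4]
#9 0x49→b4/s0 VC-HIT; vc=[8,10]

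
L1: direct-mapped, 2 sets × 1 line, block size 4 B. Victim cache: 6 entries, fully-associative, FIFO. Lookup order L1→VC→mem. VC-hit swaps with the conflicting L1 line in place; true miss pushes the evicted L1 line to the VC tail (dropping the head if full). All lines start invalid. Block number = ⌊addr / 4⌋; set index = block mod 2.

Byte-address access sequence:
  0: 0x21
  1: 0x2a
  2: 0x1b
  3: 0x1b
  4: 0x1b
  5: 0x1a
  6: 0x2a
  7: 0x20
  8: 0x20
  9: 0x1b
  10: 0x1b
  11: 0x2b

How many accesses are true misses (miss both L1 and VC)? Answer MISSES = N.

MISSES = 3

  [0] addr=0x21 blk=8 s=0: MISS | VC []
  [1] addr=0x2a blk=10 s=0: MISS | VC [8]
  [2] addr=0x1b blk=6 s=0: MISS | VC [8, 10]
  [3] addr=0x1b blk=6 s=0: L1-HIT | VC [8, 10]
  [4] addr=0x1b blk=6 s=0: L1-HIT | VC [8, 10]
  [5] addr=0x1a blk=6 s=0: L1-HIT | VC [8, 10]
  [6] addr=0x2a blk=10 s=0: VC-HIT | VC [8, 6]
  [7] addr=0x20 blk=8 s=0: VC-HIT | VC [10, 6]
  [8] addr=0x20 blk=8 s=0: L1-HIT | VC [10, 6]
  [9] addr=0x1b blk=6 s=0: VC-HIT | VC [10, 8]
  [10] addr=0x1b blk=6 s=0: L1-HIT | VC [10, 8]
  [11] addr=0x2b blk=10 s=0: VC-HIT | VC [6, 8]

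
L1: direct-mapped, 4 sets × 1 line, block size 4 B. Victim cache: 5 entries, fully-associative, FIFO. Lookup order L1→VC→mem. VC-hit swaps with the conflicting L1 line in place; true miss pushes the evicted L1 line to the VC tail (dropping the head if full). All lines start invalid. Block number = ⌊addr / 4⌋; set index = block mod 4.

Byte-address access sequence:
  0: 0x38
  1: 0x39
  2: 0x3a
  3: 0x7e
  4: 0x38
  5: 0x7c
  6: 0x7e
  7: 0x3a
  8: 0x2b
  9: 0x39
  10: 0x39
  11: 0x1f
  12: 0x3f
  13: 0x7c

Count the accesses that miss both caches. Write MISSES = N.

MISSES = 5

#0 0x38→b14/s2 MISS; vc=[]
#1 0x39→b14/s2 L1-HIT; vc=[]
#2 0x3a→b14/s2 L1-HIT; vc=[]
#3 0x7e→b31/s3 MISS; vc=[]
#4 0x38→b14/s2 L1-HIT; vc=[]
#5 0x7c→b31/s3 L1-HIT; vc=[]
#6 0x7e→b31/s3 L1-HIT; vc=[]
#7 0x3a→b14/s2 L1-HIT; vc=[]
#8 0x2b→b10/s2 MISS; vc=[14]
#9 0x39→b14/s2 VC-HIT; vc=[10]
#10 0x39→b14/s2 L1-HIT; vc=[10]
#11 0x1f→b7/s3 MISS; vc=[10,31]
#12 0x3f→b15/s3 MISS; vc=[10,31,7]
#13 0x7c→b31/s3 VC-HIT; vc=[10,15,7]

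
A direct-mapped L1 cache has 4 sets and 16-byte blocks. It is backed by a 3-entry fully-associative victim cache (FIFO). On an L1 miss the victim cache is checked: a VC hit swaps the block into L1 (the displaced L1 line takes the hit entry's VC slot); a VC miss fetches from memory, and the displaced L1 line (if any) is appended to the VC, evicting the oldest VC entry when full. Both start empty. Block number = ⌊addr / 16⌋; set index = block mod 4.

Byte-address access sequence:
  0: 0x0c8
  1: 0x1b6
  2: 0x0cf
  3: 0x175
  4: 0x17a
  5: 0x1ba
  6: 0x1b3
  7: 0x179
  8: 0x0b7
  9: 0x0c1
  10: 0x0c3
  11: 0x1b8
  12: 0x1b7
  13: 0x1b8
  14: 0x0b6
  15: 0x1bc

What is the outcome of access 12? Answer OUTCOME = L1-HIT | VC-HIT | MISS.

OUTCOME = L1-HIT

0: 0xc8 (blk 12, set 0) → MISS  vc=[]
1: 0x1b6 (blk 27, set 3) → MISS  vc=[]
2: 0xcf (blk 12, set 0) → L1-HIT  vc=[]
3: 0x175 (blk 23, set 3) → MISS  vc=[27]
4: 0x17a (blk 23, set 3) → L1-HIT  vc=[27]
5: 0x1ba (blk 27, set 3) → VC-HIT  vc=[23]
6: 0x1b3 (blk 27, set 3) → L1-HIT  vc=[23]
7: 0x179 (blk 23, set 3) → VC-HIT  vc=[27]
8: 0xb7 (blk 11, set 3) → MISS  vc=[27, 23]
9: 0xc1 (blk 12, set 0) → L1-HIT  vc=[27, 23]
10: 0xc3 (blk 12, set 0) → L1-HIT  vc=[27, 23]
11: 0x1b8 (blk 27, set 3) → VC-HIT  vc=[11, 23]
12: 0x1b7 (blk 27, set 3) → L1-HIT  vc=[11, 23]
13: 0x1b8 (blk 27, set 3) → L1-HIT  vc=[11, 23]
14: 0xb6 (blk 11, set 3) → VC-HIT  vc=[27, 23]
15: 0x1bc (blk 27, set 3) → VC-HIT  vc=[11, 23]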